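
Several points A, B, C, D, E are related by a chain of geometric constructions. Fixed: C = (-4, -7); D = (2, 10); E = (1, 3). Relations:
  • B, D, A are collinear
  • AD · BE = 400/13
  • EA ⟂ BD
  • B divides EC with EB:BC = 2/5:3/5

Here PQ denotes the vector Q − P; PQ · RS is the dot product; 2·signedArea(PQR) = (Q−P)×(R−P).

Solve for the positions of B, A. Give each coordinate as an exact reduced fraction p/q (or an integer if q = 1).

A = (2/13, 42/13)
B = (-1, -1)

1. B_x = -1  [B divides EC with EB:BC = 2/5:3/5]
2. B_y = -1  [B divides EC with EB:BC = 2/5:3/5]
   → B = (-1, -1)
3. A_x = 2/13  [B, D, A are collinear ∩ EA ⟂ BD]
4. A_y = 42/13  [B, D, A are collinear ∩ EA ⟂ BD]
   → A = (2/13, 42/13)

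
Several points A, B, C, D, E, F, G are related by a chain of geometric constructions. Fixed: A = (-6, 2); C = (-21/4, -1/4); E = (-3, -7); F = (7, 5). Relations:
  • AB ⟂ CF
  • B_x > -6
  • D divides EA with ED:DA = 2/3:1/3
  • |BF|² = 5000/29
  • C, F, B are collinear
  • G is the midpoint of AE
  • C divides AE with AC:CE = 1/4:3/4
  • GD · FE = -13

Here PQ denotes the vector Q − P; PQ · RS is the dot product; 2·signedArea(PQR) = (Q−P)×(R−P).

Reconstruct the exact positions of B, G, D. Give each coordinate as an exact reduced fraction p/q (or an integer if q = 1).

B = (-147/29, -5/29)
D = (-5, -1)
G = (-9/2, -5/2)

1. B_x = -147/29  [C, F, B are collinear ∩ AB ⟂ CF]
2. B_y = -5/29  [C, F, B are collinear ∩ AB ⟂ CF]
   → B = (-147/29, -5/29)
3. G_x = -9/2  [G is the midpoint of AE]
4. G_y = -5/2  [G is the midpoint of AE]
   → G = (-9/2, -5/2)
5. D_x = -5  [D divides EA with ED:DA = 2/3:1/3]
6. D_y = -1  [D divides EA with ED:DA = 2/3:1/3]
   → D = (-5, -1)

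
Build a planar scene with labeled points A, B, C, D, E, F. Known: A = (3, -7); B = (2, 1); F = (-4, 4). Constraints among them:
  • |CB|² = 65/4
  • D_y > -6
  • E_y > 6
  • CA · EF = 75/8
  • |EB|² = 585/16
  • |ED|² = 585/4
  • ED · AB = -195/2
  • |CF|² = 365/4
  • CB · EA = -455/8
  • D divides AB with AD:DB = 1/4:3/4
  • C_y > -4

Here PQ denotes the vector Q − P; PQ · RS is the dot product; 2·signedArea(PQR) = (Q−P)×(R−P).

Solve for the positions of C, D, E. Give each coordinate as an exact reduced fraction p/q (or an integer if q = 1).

C = (5/2, -3)
D = (11/4, -5)
E = (5/4, 7)

1. D_x = 11/4  [D divides AB with AD:DB = 1/4:3/4]
2. D_y = -5  [D divides AB with AD:DB = 1/4:3/4]
   → D = (11/4, -5)
3. E_x = 5/4  [line 1·x + -8·y + 219/4 = 0 ∩ |EB|² = 585/16]
4. E_y = 7  [line 1·x + -8·y + 219/4 = 0 ∩ |EB|² = 585/16]
   → E = (5/4, 7)
5. C_x = 5/2  [CB · EA = -455/8 ∩ CA · EF = 75/8]
6. C_y = -3  [CB · EA = -455/8 ∩ CA · EF = 75/8]
   → C = (5/2, -3)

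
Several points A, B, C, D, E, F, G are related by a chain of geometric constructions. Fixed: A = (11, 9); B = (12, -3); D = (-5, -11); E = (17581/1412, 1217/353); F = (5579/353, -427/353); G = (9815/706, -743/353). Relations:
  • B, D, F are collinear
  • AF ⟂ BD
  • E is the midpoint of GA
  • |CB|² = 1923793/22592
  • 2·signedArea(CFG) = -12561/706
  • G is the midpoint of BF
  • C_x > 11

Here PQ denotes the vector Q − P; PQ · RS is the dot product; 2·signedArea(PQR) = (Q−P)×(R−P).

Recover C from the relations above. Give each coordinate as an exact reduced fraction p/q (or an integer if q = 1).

C = (33113/2824, 2197/353)

1. C_x = 33113/2824  [line 316/353·x + -1343/706·y + 474/353 = 0 ∩ |CB|² = 1923793/22592]
2. C_y = 2197/353  [line 316/353·x + -1343/706·y + 474/353 = 0 ∩ |CB|² = 1923793/22592]
   → C = (33113/2824, 2197/353)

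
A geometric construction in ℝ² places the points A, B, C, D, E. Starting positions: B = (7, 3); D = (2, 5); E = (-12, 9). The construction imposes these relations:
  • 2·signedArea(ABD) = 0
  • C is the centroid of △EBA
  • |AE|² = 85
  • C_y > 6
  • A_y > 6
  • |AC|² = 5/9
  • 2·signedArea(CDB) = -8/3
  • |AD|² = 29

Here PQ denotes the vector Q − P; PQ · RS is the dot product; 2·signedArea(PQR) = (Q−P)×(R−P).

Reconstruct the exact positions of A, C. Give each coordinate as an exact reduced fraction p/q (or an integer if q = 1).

A = (-3, 7)
C = (-8/3, 19/3)

1. A_x = -3  [line -2·x + -5·y + 29 = 0 ∩ |AD|² = 29]
2. A_y = 7  [line -2·x + -5·y + 29 = 0 ∩ |AD|² = 29]
   → A = (-3, 7)
3. C_x = -8/3  [C is the centroid of △EBA]
4. C_y = 19/3  [C is the centroid of △EBA]
   → C = (-8/3, 19/3)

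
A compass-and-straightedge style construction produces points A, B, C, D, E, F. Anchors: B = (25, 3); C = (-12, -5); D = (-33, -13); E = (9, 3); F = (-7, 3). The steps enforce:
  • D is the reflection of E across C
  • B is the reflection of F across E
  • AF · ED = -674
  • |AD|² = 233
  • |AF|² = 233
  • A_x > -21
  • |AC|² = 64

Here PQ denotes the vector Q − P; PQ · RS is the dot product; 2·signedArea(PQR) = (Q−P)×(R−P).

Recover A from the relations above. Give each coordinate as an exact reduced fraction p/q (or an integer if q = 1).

1. A_x = -20  [line 42·x + 16·y + 920 = 0 ∩ |AF|² = 233]
2. A_y = -5  [line 42·x + 16·y + 920 = 0 ∩ |AF|² = 233]
   → A = (-20, -5)

A = (-20, -5)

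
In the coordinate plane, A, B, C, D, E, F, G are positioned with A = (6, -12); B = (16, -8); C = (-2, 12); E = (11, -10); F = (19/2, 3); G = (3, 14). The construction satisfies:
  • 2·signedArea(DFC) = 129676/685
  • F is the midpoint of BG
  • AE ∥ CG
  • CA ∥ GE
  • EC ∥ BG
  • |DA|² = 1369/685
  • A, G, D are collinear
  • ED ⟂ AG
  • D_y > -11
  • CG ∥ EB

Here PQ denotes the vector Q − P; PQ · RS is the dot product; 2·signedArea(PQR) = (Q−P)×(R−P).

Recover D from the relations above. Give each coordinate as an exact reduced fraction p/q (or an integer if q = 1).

1. D_x = 3999/685  [A, G, D are collinear ∩ ED ⟂ AG]
2. D_y = -7258/685  [A, G, D are collinear ∩ ED ⟂ AG]
   → D = (3999/685, -7258/685)

D = (3999/685, -7258/685)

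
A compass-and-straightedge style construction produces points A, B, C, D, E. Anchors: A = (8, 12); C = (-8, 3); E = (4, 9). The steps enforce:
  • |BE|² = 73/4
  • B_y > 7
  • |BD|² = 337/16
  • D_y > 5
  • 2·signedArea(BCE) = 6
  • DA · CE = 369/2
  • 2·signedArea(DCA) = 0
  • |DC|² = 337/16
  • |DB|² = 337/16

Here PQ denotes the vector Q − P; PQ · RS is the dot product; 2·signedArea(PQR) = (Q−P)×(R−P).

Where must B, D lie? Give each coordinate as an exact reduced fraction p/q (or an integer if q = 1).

1. D_x = -4  [2·signedArea(DCA) = 0 ∩ DA · CE = 369/2]
2. D_y = 21/4  [2·signedArea(DCA) = 0 ∩ DA · CE = 369/2]
   → D = (-4, 21/4)
3. B_x = 0  [line -6·x + 12·y + -90 = 0 ∩ |DB|² = 337/16]
4. B_y = 15/2  [line -6·x + 12·y + -90 = 0 ∩ |DB|² = 337/16]
   → B = (0, 15/2)

B = (0, 15/2)
D = (-4, 21/4)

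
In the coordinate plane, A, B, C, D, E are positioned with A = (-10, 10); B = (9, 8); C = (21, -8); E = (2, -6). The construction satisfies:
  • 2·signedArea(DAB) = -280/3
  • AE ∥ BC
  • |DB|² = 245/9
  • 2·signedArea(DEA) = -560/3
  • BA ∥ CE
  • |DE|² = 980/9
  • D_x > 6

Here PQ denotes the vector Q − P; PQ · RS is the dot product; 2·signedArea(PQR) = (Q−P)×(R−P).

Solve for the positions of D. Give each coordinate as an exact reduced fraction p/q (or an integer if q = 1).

1. D_x = 20/3  [2·signedArea(DAB) = -280/3 ∩ 2·signedArea(DEA) = -560/3]
2. D_y = 10/3  [2·signedArea(DAB) = -280/3 ∩ 2·signedArea(DEA) = -560/3]
   → D = (20/3, 10/3)

D = (20/3, 10/3)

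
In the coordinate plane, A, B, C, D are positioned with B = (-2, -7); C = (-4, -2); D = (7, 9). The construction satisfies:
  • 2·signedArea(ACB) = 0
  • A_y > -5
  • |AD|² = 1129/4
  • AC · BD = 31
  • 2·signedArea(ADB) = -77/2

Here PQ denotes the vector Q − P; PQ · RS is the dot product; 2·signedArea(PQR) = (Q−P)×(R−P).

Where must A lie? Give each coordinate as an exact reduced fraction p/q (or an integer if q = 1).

A = (-3, -9/2)

1. A_x = -3  [2·signedArea(ACB) = 0 ∩ 2·signedArea(ADB) = -77/2]
2. A_y = -9/2  [2·signedArea(ACB) = 0 ∩ 2·signedArea(ADB) = -77/2]
   → A = (-3, -9/2)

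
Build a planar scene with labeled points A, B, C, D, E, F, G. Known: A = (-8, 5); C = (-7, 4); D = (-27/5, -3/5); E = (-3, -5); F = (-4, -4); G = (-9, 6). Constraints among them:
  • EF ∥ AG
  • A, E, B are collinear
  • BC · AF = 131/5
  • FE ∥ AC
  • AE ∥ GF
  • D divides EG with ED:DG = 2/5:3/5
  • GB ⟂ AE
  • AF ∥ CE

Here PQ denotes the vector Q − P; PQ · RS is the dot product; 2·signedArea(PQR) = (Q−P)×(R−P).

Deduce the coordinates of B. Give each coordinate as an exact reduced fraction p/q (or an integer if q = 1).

1. B_x = -43/5  [A, E, B are collinear ∩ GB ⟂ AE]
2. B_y = 31/5  [A, E, B are collinear ∩ GB ⟂ AE]
   → B = (-43/5, 31/5)

B = (-43/5, 31/5)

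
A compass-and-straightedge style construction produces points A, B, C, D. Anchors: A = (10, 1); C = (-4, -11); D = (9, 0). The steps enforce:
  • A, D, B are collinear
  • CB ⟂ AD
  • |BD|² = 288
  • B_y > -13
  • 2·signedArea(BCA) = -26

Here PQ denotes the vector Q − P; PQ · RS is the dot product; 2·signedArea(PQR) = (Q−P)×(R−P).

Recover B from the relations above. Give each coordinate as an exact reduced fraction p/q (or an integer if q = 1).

1. B_x = -3  [A, D, B are collinear ∩ CB ⟂ AD]
2. B_y = -12  [A, D, B are collinear ∩ CB ⟂ AD]
   → B = (-3, -12)

B = (-3, -12)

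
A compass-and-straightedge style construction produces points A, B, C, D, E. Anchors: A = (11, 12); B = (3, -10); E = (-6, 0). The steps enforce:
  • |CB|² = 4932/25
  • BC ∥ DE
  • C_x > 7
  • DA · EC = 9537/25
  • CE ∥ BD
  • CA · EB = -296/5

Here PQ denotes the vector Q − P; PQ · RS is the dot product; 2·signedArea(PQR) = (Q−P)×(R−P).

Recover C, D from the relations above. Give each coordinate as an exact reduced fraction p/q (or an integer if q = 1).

C = (39/5, 16/5)
D = (-54/5, -66/5)

1. C_x = 39/5  [line -9·x + 10·y + 191/5 = 0 ∩ |CB|² = 4932/25]
2. C_y = 16/5  [line -9·x + 10·y + 191/5 = 0 ∩ |CB|² = 4932/25]
   → C = (39/5, 16/5)
3. D_x = -54/5  [BC ∥ DE ∩ CE ∥ BD]
4. D_y = -66/5  [BC ∥ DE ∩ CE ∥ BD]
   → D = (-54/5, -66/5)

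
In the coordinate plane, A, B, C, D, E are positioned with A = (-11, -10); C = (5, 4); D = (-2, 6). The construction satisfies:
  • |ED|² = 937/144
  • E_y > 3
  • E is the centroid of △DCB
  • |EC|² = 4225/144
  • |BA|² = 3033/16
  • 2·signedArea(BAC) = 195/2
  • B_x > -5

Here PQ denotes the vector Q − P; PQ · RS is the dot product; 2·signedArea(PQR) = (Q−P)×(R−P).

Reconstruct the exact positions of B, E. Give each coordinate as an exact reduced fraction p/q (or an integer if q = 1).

B = (-17/4, 2)
E = (-5/12, 4)

1. B_x = -17/4  [line -14·x + 16·y + -183/2 = 0 ∩ |BA|² = 3033/16]
2. B_y = 2  [line -14·x + 16·y + -183/2 = 0 ∩ |BA|² = 3033/16]
   → B = (-17/4, 2)
3. E_x = -5/12  [E is the centroid of △DCB]
4. E_y = 4  [E is the centroid of △DCB]
   → E = (-5/12, 4)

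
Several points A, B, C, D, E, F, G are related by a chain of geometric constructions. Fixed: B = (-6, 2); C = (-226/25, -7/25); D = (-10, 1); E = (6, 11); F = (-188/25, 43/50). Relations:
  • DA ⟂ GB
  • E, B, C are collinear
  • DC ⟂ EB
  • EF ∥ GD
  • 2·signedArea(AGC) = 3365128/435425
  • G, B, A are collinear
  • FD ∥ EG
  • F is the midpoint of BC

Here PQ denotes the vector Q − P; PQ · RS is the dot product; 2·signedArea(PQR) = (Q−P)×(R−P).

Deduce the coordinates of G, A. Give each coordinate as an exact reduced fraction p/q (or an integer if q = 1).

A = (-3736386/435425, -208127/435425)
G = (88/25, 557/50)

1. G_x = 88/25  [EF ∥ GD ∩ FD ∥ EG]
2. G_y = 557/50  [EF ∥ GD ∩ FD ∥ EG]
   → G = (88/25, 557/50)
3. A_x = -3736386/435425  [G, B, A are collinear ∩ DA ⟂ GB]
4. A_y = -208127/435425  [G, B, A are collinear ∩ DA ⟂ GB]
   → A = (-3736386/435425, -208127/435425)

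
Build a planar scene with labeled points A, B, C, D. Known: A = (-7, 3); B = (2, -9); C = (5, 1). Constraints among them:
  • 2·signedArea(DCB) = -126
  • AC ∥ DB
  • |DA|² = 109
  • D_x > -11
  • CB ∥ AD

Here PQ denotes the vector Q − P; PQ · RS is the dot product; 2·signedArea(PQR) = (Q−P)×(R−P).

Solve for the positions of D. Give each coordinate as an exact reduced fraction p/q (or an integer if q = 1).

1. D_x = -10  [AC ∥ DB ∩ CB ∥ AD]
2. D_y = -7  [AC ∥ DB ∩ CB ∥ AD]
   → D = (-10, -7)

D = (-10, -7)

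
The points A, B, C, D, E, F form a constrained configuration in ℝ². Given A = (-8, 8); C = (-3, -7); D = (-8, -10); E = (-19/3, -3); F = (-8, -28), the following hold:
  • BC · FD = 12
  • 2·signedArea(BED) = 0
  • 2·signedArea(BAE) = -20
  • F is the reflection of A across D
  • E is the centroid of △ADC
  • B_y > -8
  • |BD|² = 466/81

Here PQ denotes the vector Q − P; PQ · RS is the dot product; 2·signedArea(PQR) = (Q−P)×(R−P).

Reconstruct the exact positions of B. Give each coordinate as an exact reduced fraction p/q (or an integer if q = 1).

1. B_x = -67/9  [2·signedArea(BED) = 0 ∩ BC · FD = 12]
2. B_y = -23/3  [2·signedArea(BED) = 0 ∩ BC · FD = 12]
   → B = (-67/9, -23/3)

B = (-67/9, -23/3)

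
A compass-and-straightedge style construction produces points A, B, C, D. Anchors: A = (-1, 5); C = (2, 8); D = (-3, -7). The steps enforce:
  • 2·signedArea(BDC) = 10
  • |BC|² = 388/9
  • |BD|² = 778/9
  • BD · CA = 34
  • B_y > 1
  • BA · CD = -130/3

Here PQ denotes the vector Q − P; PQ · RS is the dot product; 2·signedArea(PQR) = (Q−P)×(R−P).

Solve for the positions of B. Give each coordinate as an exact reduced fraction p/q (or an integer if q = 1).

B = (-2/3, 2)

1. B_x = -2/3  [BD · CA = 34 ∩ 2·signedArea(BDC) = 10]
2. B_y = 2  [BD · CA = 34 ∩ 2·signedArea(BDC) = 10]
   → B = (-2/3, 2)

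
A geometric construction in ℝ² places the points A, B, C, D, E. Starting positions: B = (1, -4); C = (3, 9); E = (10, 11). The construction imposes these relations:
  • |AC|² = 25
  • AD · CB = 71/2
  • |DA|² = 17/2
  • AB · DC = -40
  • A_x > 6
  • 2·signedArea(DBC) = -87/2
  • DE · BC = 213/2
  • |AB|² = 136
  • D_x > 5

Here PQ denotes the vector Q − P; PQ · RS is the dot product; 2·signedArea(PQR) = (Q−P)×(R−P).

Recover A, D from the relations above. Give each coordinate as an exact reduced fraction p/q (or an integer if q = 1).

A = (7, 6)
D = (11/2, 7/2)

1. D_x = 11/2  [DE · BC = 213/2 ∩ 2·signedArea(DBC) = -87/2]
2. D_y = 7/2  [DE · BC = 213/2 ∩ 2·signedArea(DBC) = -87/2]
   → D = (11/2, 7/2)
3. A_x = 7  [AD · CB = 71/2 ∩ AB · DC = -40]
4. A_y = 6  [AD · CB = 71/2 ∩ AB · DC = -40]
   → A = (7, 6)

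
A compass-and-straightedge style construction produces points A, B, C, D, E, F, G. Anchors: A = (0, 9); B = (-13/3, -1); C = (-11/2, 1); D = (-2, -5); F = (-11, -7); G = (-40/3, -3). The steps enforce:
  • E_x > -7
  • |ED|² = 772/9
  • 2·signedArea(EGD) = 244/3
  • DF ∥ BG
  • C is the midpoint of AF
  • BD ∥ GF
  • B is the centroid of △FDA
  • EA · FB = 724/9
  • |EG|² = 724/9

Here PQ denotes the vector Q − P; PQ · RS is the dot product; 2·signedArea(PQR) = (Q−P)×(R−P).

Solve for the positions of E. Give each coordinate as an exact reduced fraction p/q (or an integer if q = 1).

E = (-20/3, 3)

1. E_x = -20/3  [2·signedArea(EGD) = 244/3 ∩ EA · FB = 724/9]
2. E_y = 3  [2·signedArea(EGD) = 244/3 ∩ EA · FB = 724/9]
   → E = (-20/3, 3)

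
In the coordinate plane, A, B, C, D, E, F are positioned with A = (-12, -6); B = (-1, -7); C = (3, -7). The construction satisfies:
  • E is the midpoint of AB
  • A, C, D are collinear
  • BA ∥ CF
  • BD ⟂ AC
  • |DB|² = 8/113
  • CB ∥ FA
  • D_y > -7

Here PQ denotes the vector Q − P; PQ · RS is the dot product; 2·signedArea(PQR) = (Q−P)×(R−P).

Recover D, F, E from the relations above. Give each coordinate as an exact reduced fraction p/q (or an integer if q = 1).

D = (-111/113, -761/113)
E = (-13/2, -13/2)
F = (-8, -6)

1. D_x = -111/113  [A, C, D are collinear ∩ BD ⟂ AC]
2. D_y = -761/113  [A, C, D are collinear ∩ BD ⟂ AC]
   → D = (-111/113, -761/113)
3. F_x = -8  [CB ∥ FA ∩ BA ∥ CF]
4. F_y = -6  [CB ∥ FA ∩ BA ∥ CF]
   → F = (-8, -6)
5. E_x = -13/2  [E is the midpoint of AB]
6. E_y = -13/2  [E is the midpoint of AB]
   → E = (-13/2, -13/2)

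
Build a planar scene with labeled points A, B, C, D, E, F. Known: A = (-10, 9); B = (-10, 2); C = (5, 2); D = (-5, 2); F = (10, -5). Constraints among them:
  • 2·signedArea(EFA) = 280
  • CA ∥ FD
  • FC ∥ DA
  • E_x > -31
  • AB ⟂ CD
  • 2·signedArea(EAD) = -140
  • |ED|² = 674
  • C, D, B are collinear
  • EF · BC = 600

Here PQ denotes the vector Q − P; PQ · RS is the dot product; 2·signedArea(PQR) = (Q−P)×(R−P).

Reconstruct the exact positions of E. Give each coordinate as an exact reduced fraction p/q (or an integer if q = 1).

1. E_x = -30  [2·signedArea(EAD) = -140 ∩ 2·signedArea(EFA) = 280]
2. E_y = 9  [2·signedArea(EAD) = -140 ∩ 2·signedArea(EFA) = 280]
   → E = (-30, 9)

E = (-30, 9)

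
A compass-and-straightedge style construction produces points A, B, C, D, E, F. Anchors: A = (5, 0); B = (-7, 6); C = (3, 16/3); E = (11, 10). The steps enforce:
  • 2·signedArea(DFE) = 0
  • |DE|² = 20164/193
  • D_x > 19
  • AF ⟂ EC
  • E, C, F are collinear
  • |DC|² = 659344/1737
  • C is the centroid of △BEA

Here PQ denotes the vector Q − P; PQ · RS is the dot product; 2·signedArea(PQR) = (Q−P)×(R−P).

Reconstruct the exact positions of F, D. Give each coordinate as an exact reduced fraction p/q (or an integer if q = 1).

1. F_x = 419/193  [E, C, F are collinear ∩ AF ⟂ EC]
2. F_y = 936/193  [E, C, F are collinear ∩ AF ⟂ EC]
   → F = (419/193, 936/193)
3. D_x = 3827/193  [line -994/193·x + 1704/193·y + -6106/193 = 0 ∩ |DE|² = 20164/193]
4. D_y = 2924/193  [line -994/193·x + 1704/193·y + -6106/193 = 0 ∩ |DE|² = 20164/193]
   → D = (3827/193, 2924/193)

D = (3827/193, 2924/193)
F = (419/193, 936/193)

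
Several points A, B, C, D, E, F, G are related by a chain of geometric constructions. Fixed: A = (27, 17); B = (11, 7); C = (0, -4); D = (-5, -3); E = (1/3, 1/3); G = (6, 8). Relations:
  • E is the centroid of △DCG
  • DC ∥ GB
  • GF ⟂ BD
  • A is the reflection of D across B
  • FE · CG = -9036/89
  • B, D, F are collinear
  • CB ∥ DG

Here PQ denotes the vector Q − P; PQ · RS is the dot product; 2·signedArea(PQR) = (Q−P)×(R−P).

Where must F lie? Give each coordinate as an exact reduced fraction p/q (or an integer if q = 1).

F = (699/89, 448/89)

1. F_x = 699/89  [B, D, F are collinear ∩ GF ⟂ BD]
2. F_y = 448/89  [B, D, F are collinear ∩ GF ⟂ BD]
   → F = (699/89, 448/89)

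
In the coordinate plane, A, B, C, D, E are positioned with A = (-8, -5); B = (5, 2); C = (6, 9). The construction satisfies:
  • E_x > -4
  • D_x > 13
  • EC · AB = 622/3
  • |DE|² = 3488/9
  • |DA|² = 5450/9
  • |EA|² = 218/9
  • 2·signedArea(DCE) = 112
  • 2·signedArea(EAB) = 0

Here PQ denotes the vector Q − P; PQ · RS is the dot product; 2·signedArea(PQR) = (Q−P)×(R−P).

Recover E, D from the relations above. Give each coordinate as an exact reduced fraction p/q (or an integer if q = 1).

D = (41/3, 20/3)
E = (-11/3, -8/3)

1. E_x = -11/3  [2·signedArea(EAB) = 0 ∩ EC · AB = 622/3]
2. E_y = -8/3  [2·signedArea(EAB) = 0 ∩ EC · AB = 622/3]
   → E = (-11/3, -8/3)
3. D_x = 41/3  [line 35/3·x + -29/3·y + -95 = 0 ∩ |DA|² = 5450/9]
4. D_y = 20/3  [line 35/3·x + -29/3·y + -95 = 0 ∩ |DA|² = 5450/9]
   → D = (41/3, 20/3)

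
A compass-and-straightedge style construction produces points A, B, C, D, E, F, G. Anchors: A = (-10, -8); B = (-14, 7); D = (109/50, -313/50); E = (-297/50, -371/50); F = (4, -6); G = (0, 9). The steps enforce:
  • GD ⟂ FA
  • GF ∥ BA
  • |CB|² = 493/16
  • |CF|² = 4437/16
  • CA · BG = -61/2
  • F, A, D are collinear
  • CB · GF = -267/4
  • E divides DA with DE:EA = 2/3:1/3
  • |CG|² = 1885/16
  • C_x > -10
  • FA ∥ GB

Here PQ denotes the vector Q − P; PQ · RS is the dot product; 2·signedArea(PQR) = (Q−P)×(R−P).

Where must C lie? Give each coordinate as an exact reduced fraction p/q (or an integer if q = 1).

1. C_x = -19/2  [CB · GF = -267/4 ∩ CA · BG = -61/2]
2. C_y = 15/4  [CB · GF = -267/4 ∩ CA · BG = -61/2]
   → C = (-19/2, 15/4)

C = (-19/2, 15/4)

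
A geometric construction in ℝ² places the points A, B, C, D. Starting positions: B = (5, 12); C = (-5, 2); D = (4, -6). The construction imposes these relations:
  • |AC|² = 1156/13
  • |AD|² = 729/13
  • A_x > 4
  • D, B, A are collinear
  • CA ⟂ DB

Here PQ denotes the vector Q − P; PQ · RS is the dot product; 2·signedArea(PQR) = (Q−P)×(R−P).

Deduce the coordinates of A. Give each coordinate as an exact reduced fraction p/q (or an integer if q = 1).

A = (287/65, 96/65)

1. A_x = 287/65  [D, B, A are collinear ∩ CA ⟂ DB]
2. A_y = 96/65  [D, B, A are collinear ∩ CA ⟂ DB]
   → A = (287/65, 96/65)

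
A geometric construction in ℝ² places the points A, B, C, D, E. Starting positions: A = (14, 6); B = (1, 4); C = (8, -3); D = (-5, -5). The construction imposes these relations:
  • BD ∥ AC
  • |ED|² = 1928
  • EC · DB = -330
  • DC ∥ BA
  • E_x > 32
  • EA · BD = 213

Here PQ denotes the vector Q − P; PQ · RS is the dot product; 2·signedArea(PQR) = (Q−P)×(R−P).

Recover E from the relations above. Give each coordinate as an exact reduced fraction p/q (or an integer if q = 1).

1. E_x = 33  [line 6·x + 9·y + -351 = 0 ∩ |ED|² = 1928]
2. E_y = 17  [line 6·x + 9·y + -351 = 0 ∩ |ED|² = 1928]
   → E = (33, 17)

E = (33, 17)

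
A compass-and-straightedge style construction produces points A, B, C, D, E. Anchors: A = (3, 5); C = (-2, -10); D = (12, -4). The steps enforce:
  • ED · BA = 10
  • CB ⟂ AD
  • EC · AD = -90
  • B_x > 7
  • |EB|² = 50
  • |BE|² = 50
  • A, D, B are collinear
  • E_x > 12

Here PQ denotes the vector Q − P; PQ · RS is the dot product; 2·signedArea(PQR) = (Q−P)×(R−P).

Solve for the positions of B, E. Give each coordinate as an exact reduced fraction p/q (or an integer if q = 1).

B = (8, 0)
E = (13, -5)

1. B_x = 8  [A, D, B are collinear ∩ CB ⟂ AD]
2. B_y = 0  [A, D, B are collinear ∩ CB ⟂ AD]
   → B = (8, 0)
3. E_x = 13  [line -9·x + 9·y + 162 = 0 ∩ |EB|² = 50]
4. E_y = -5  [line -9·x + 9·y + 162 = 0 ∩ |EB|² = 50]
   → E = (13, -5)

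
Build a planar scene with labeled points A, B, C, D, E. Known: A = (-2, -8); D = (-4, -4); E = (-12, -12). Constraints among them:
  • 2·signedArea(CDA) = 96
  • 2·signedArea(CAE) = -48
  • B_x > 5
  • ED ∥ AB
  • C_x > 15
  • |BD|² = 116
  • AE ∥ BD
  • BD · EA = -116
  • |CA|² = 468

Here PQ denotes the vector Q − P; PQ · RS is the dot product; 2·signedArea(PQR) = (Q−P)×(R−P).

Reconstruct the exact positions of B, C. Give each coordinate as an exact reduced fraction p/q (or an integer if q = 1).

1. B_x = 6  [AE ∥ BD ∩ ED ∥ AB]
2. B_y = 0  [AE ∥ BD ∩ ED ∥ AB]
   → B = (6, 0)
3. C_x = 16  [2·signedArea(CDA) = 96 ∩ 2·signedArea(CAE) = -48]
4. C_y = 4  [2·signedArea(CDA) = 96 ∩ 2·signedArea(CAE) = -48]
   → C = (16, 4)

B = (6, 0)
C = (16, 4)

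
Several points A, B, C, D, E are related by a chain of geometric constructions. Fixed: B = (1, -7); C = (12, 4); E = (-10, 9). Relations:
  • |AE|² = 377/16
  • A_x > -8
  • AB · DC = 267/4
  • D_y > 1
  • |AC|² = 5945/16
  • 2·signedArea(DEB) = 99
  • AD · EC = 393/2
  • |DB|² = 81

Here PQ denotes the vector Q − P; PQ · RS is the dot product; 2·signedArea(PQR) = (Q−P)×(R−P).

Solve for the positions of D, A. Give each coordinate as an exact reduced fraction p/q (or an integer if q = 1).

A = (-29/4, 5)
D = (1, 2)

1. D_x = 1  [line 16·x + 11·y + -38 = 0 ∩ |DB|² = 81]
2. D_y = 2  [line 16·x + 11·y + -38 = 0 ∩ |DB|² = 81]
   → D = (1, 2)
3. A_x = -29/4  [AB · DC = 267/4 ∩ AD · EC = 393/2]
4. A_y = 5  [AB · DC = 267/4 ∩ AD · EC = 393/2]
   → A = (-29/4, 5)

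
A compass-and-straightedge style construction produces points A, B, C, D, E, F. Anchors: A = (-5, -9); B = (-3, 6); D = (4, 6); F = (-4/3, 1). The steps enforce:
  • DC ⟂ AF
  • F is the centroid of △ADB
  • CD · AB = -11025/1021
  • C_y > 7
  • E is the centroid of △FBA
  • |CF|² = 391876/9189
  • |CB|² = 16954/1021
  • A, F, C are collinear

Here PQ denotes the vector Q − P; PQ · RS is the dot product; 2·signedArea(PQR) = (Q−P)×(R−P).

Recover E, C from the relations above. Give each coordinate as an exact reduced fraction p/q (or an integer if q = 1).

1. E_x = -28/9  [E is the centroid of △FBA]
2. E_y = -2/3  [E is the centroid of △FBA]
   → E = (-28/9, -2/3)
3. C_x = 934/1021  [A, F, C are collinear ∩ DC ⟂ AF]
4. C_y = 7281/1021  [A, F, C are collinear ∩ DC ⟂ AF]
   → C = (934/1021, 7281/1021)

C = (934/1021, 7281/1021)
E = (-28/9, -2/3)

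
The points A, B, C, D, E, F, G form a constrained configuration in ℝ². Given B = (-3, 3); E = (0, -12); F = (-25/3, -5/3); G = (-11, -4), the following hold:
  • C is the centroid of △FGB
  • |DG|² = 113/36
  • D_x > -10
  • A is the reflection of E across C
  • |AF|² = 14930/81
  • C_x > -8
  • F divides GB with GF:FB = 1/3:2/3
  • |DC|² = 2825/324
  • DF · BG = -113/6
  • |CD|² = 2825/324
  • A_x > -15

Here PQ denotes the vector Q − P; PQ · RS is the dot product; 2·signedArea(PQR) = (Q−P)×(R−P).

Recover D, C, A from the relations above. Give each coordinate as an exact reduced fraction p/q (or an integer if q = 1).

A = (-134/9, 92/9)
C = (-67/9, -8/9)
D = (-29/3, -17/6)

1. D_x = -29/3  [line 8·x + 7·y + 583/6 = 0 ∩ |DG|² = 113/36]
2. D_y = -17/6  [line 8·x + 7·y + 583/6 = 0 ∩ |DG|² = 113/36]
   → D = (-29/3, -17/6)
3. C_x = -67/9  [C is the centroid of △FGB]
4. C_y = -8/9  [C is the centroid of △FGB]
   → C = (-67/9, -8/9)
5. A_x = -134/9  [A is the reflection of E across C]
6. A_y = 92/9  [A is the reflection of E across C]
   → A = (-134/9, 92/9)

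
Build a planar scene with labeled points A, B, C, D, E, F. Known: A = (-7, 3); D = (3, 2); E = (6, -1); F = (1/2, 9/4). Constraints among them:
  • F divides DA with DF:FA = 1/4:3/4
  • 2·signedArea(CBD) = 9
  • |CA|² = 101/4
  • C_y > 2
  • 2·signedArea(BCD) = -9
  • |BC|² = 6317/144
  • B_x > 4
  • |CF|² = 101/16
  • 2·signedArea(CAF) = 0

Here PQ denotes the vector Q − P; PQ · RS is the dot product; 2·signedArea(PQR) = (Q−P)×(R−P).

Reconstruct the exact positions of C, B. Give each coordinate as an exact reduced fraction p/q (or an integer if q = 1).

1. C_x = -2  [line 3/4·x + 15/2·y + -69/4 = 0 ∩ |CF|² = 101/16]
2. C_y = 5/2  [line 3/4·x + 15/2·y + -69/4 = 0 ∩ |CF|² = 101/16]
   → C = (-2, 5/2)
3. B_x = 25/6  [line 1/2·x + 5·y + -5/2 = 0 ∩ |BC|² = 6317/144]
4. B_y = 1/12  [line 1/2·x + 5·y + -5/2 = 0 ∩ |BC|² = 6317/144]
   → B = (25/6, 1/12)

B = (25/6, 1/12)
C = (-2, 5/2)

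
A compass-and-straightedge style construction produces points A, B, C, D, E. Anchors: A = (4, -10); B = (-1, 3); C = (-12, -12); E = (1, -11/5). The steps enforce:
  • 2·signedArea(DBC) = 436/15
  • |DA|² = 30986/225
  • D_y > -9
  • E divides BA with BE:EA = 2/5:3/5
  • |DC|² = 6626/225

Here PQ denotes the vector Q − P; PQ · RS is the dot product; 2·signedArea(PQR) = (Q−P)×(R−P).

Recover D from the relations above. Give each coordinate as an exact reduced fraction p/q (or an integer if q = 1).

1. D_x = -23/3  [line 15·x + -11·y + 284/15 = 0 ∩ |DC|² = 6626/225]
2. D_y = -131/15  [line 15·x + -11·y + 284/15 = 0 ∩ |DC|² = 6626/225]
   → D = (-23/3, -131/15)

D = (-23/3, -131/15)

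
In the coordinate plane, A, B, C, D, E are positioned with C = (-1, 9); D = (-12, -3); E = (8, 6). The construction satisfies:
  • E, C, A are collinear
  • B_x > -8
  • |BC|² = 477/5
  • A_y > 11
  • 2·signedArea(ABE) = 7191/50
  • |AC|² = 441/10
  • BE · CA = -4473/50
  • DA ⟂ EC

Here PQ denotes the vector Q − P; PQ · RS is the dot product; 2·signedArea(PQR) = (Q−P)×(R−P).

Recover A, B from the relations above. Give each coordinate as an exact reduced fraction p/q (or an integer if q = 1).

A = (-73/10, 111/10)
B = (-38/5, 9/5)

1. A_x = -73/10  [E, C, A are collinear ∩ DA ⟂ EC]
2. A_y = 111/10  [E, C, A are collinear ∩ DA ⟂ EC]
   → A = (-73/10, 111/10)
3. B_x = -38/5  [BE · CA = -4473/50 ∩ 2·signedArea(ABE) = 7191/50]
4. B_y = 9/5  [BE · CA = -4473/50 ∩ 2·signedArea(ABE) = 7191/50]
   → B = (-38/5, 9/5)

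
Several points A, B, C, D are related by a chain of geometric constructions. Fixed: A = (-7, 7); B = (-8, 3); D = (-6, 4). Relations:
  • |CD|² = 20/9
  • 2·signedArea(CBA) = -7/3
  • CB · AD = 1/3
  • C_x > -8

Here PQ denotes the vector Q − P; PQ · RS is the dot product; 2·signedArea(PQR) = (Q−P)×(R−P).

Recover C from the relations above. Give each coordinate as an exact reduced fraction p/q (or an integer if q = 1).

1. C_x = -22/3  [2·signedArea(CBA) = -7/3 ∩ CB · AD = 1/3]
2. C_y = 10/3  [2·signedArea(CBA) = -7/3 ∩ CB · AD = 1/3]
   → C = (-22/3, 10/3)

C = (-22/3, 10/3)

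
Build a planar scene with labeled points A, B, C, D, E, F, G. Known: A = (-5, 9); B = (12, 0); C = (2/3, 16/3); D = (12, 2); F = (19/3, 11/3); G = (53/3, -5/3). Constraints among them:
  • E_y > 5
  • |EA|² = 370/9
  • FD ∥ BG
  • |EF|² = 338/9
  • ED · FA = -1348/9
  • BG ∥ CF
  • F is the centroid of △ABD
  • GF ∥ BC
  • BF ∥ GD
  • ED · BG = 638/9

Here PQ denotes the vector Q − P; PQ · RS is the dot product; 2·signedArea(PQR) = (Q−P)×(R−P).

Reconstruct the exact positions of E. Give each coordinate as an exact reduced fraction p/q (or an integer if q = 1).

1. E_x = 2/3  [ED · FA = -1348/9 ∩ ED · BG = 638/9]
2. E_y = 6  [ED · FA = -1348/9 ∩ ED · BG = 638/9]
   → E = (2/3, 6)

E = (2/3, 6)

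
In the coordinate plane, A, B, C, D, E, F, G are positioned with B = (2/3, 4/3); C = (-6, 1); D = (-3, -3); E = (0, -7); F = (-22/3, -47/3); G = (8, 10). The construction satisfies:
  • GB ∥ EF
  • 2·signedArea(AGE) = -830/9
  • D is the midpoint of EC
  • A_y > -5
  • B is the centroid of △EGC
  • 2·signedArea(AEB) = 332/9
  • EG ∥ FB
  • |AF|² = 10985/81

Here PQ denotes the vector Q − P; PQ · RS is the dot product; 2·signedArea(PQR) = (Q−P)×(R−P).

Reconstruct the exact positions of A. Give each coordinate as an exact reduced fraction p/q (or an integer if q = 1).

A = (-38/9, -40/9)

1. A_x = -38/9  [2·signedArea(AEB) = 332/9 ∩ 2·signedArea(AGE) = -830/9]
2. A_y = -40/9  [2·signedArea(AEB) = 332/9 ∩ 2·signedArea(AGE) = -830/9]
   → A = (-38/9, -40/9)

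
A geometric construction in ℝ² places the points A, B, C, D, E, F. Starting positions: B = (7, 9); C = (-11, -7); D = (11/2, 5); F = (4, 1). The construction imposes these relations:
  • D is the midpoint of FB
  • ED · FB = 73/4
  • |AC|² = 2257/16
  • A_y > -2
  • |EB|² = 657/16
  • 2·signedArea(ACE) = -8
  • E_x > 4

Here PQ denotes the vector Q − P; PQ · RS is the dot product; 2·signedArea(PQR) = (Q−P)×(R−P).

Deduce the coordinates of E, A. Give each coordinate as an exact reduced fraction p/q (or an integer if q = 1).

A = (-3/4, -1)
E = (19/4, 3)

1. E_x = 19/4  [line -3·x + -8·y + 153/4 = 0 ∩ |EB|² = 657/16]
2. E_y = 3  [line -3·x + -8·y + 153/4 = 0 ∩ |EB|² = 657/16]
   → E = (19/4, 3)
3. A_x = -3/4  [line -10·x + 63/4·y + 33/4 = 0 ∩ |AC|² = 2257/16]
4. A_y = -1  [line -10·x + 63/4·y + 33/4 = 0 ∩ |AC|² = 2257/16]
   → A = (-3/4, -1)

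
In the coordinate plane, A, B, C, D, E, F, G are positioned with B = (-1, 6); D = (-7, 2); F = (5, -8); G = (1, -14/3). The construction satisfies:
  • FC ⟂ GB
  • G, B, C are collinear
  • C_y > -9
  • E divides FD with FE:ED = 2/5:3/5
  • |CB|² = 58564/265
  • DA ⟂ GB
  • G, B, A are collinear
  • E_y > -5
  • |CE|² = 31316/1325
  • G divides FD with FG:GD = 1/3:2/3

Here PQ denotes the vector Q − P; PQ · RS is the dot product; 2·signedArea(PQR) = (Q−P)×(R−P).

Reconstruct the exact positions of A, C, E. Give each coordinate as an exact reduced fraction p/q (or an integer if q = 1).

1. A_x = -127/265  [G, B, A are collinear ∩ DA ⟂ GB]
2. A_y = 854/265  [G, B, A are collinear ∩ DA ⟂ GB]
   → A = (-127/265, 854/265)
3. C_x = 461/265  [G, B, C are collinear ∩ FC ⟂ GB]
4. C_y = -2282/265  [G, B, C are collinear ∩ FC ⟂ GB]
   → C = (461/265, -2282/265)
5. E_x = 1/5  [E divides FD with FE:ED = 2/5:3/5]
6. E_y = -4  [E divides FD with FE:ED = 2/5:3/5]
   → E = (1/5, -4)

A = (-127/265, 854/265)
C = (461/265, -2282/265)
E = (1/5, -4)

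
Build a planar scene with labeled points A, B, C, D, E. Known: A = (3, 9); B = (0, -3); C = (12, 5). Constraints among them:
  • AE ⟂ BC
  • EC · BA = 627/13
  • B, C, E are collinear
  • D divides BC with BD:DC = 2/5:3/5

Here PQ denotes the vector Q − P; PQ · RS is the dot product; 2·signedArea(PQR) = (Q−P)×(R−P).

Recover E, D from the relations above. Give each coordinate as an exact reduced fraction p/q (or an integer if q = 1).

1. E_x = 99/13  [B, C, E are collinear ∩ AE ⟂ BC]
2. E_y = 27/13  [B, C, E are collinear ∩ AE ⟂ BC]
   → E = (99/13, 27/13)
3. D_x = 24/5  [D divides BC with BD:DC = 2/5:3/5]
4. D_y = 1/5  [D divides BC with BD:DC = 2/5:3/5]
   → D = (24/5, 1/5)

D = (24/5, 1/5)
E = (99/13, 27/13)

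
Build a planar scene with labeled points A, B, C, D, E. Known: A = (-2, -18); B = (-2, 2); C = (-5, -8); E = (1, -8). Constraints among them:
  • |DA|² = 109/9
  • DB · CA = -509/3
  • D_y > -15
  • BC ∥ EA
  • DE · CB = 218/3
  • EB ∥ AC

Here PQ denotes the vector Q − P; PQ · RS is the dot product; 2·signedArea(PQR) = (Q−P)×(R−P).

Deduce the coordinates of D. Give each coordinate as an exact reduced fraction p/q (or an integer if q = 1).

1. D_x = -1  [DE · CB = 218/3 ∩ DB · CA = -509/3]
2. D_y = -44/3  [DE · CB = 218/3 ∩ DB · CA = -509/3]
   → D = (-1, -44/3)

D = (-1, -44/3)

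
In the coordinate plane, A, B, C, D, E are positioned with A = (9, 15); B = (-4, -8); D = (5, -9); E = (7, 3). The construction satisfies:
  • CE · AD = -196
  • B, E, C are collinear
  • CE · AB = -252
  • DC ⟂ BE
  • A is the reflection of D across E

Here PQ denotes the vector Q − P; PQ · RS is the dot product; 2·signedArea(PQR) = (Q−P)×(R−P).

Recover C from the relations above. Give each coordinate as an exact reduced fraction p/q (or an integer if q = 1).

C = (0, -4)

1. C_x = 0  [B, E, C are collinear ∩ DC ⟂ BE]
2. C_y = -4  [B, E, C are collinear ∩ DC ⟂ BE]
   → C = (0, -4)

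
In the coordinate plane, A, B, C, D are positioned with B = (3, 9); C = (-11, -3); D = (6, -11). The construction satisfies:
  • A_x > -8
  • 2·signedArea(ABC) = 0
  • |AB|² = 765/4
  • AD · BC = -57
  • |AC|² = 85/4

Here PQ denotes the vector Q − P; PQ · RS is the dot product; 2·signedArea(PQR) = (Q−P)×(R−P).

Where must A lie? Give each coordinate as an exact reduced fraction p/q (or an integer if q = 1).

A = (-15/2, 0)

1. A_x = -15/2  [2·signedArea(ABC) = 0 ∩ AD · BC = -57]
2. A_y = 0  [2·signedArea(ABC) = 0 ∩ AD · BC = -57]
   → A = (-15/2, 0)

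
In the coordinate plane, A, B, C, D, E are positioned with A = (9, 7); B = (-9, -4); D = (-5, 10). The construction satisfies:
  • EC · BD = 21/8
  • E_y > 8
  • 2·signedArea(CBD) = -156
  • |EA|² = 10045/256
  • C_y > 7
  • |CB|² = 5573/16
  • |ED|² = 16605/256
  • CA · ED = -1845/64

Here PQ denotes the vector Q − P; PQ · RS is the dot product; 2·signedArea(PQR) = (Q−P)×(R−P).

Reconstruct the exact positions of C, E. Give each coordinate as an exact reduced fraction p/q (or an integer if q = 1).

1. C_x = 11/2  [line -14·x + 4·y + 46 = 0 ∩ |CB|² = 5573/16]
2. C_y = 31/4  [line -14·x + 4·y + 46 = 0 ∩ |CB|² = 5573/16]
   → C = (11/2, 31/4)
3. E_x = 23/8  [EC · BD = 21/8 ∩ CA · ED = -1845/64]
4. E_y = 133/16  [EC · BD = 21/8 ∩ CA · ED = -1845/64]
   → E = (23/8, 133/16)

C = (11/2, 31/4)
E = (23/8, 133/16)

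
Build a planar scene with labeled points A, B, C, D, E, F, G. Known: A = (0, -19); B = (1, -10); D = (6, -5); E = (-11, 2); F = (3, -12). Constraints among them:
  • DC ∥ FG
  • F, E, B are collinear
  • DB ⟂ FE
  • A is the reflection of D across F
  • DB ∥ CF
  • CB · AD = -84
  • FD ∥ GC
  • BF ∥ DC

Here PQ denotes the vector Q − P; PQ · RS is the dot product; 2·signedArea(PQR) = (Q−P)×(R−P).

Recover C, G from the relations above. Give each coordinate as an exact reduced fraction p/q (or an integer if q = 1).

1. C_x = 8  [DB ∥ CF ∩ BF ∥ DC]
2. C_y = -7  [DB ∥ CF ∩ BF ∥ DC]
   → C = (8, -7)
3. G_x = 5  [FD ∥ GC ∩ DC ∥ FG]
4. G_y = -14  [FD ∥ GC ∩ DC ∥ FG]
   → G = (5, -14)

C = (8, -7)
G = (5, -14)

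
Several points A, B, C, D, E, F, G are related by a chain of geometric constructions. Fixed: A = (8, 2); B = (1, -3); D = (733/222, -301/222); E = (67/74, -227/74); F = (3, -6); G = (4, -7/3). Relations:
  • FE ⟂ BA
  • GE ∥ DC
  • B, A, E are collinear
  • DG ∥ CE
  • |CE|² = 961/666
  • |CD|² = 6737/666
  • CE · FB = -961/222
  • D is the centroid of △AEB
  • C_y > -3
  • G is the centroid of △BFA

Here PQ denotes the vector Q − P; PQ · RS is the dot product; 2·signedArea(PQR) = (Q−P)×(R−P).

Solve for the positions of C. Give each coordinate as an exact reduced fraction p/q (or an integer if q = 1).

1. C_x = 23/111  [DG ∥ CE ∩ GE ∥ DC]
2. C_y = -232/111  [DG ∥ CE ∩ GE ∥ DC]
   → C = (23/111, -232/111)

C = (23/111, -232/111)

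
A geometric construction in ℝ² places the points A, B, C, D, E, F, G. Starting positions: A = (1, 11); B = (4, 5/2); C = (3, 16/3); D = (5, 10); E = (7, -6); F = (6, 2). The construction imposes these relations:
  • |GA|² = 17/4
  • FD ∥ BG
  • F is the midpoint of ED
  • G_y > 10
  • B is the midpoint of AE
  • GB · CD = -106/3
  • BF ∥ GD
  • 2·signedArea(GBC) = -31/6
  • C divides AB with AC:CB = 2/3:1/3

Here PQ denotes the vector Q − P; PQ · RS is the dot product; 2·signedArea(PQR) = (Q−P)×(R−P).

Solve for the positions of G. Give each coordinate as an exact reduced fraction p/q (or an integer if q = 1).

1. G_x = 3  [BF ∥ GD ∩ FD ∥ BG]
2. G_y = 21/2  [BF ∥ GD ∩ FD ∥ BG]
   → G = (3, 21/2)

G = (3, 21/2)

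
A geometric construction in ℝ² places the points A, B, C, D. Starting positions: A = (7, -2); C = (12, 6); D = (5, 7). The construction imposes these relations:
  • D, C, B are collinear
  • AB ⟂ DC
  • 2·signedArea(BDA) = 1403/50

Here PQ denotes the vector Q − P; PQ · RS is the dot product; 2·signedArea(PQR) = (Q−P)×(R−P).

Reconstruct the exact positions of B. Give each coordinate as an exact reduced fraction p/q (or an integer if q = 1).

1. B_x = 411/50  [D, C, B are collinear ∩ AB ⟂ DC]
2. B_y = 327/50  [D, C, B are collinear ∩ AB ⟂ DC]
   → B = (411/50, 327/50)

B = (411/50, 327/50)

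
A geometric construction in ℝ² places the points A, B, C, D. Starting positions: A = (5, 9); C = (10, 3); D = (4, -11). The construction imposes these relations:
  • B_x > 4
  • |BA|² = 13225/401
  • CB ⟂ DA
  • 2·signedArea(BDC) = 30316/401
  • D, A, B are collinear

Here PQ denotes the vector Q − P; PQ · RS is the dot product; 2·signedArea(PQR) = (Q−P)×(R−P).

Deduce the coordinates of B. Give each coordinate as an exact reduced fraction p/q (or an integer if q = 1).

1. B_x = 1890/401  [D, A, B are collinear ∩ CB ⟂ DA]
2. B_y = 1309/401  [D, A, B are collinear ∩ CB ⟂ DA]
   → B = (1890/401, 1309/401)

B = (1890/401, 1309/401)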